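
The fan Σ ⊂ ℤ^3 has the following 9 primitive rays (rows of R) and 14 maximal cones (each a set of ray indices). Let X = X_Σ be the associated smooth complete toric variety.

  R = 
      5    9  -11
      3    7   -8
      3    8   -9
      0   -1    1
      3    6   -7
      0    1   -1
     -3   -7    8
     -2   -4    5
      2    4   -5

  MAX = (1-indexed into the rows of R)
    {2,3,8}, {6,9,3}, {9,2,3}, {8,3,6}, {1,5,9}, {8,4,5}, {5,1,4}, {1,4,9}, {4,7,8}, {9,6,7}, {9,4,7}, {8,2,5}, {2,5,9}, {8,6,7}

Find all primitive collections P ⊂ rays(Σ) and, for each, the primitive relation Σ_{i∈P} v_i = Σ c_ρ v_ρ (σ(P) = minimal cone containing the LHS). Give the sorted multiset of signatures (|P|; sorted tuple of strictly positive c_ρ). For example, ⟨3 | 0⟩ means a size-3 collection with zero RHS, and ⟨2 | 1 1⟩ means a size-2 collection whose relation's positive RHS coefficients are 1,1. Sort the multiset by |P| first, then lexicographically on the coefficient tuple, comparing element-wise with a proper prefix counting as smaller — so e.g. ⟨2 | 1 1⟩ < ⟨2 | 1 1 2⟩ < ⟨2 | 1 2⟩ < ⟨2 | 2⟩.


Primitive collections (16):

  P = {2,7}:  v_{2} + v_{7} = 0 — sig = ⟨2 | 0⟩
  P = {4,6}:  v_{4} + v_{6} = 0 — sig = ⟨2 | 0⟩
  P = {8,9}:  v_{8} + v_{9} = 0 — sig = ⟨2 | 0⟩
  P = {2,4}:  v_{2} + v_{4} = v_{5} — sig = ⟨2 | 1⟩
  P = {2,6}:  v_{2} + v_{6} = v_{3} — sig = ⟨2 | 1⟩
  P = {3,4}:  v_{3} + v_{4} = v_{2} — sig = ⟨2 | 1⟩
  P = {3,7}:  v_{3} + v_{7} = v_{6} — sig = ⟨2 | 1⟩
  P = {5,6}:  v_{5} + v_{6} = v_{2} — sig = ⟨2 | 1⟩
  P = {5,7}:  v_{5} + v_{7} = v_{4} — sig = ⟨2 | 1⟩
  P = {1,6}:  v_{1} + v_{6} = v_{5} + v_{9} — sig = ⟨2 | 1 1⟩
  P = {1,8}:  v_{1} + v_{8} = v_{4} + v_{5} — sig = ⟨2 | 1 1⟩
  P = {1,3}:  v_{1} + v_{3} = v_{2} + v_{5} + v_{9} — sig = ⟨2 | 1 1 1⟩
  P = {1,2}:  v_{1} + v_{2} = 2·v_{5} + v_{9} — sig = ⟨2 | 1 2⟩
  P = {1,7}:  v_{1} + v_{7} = 2·v_{4} + v_{9} — sig = ⟨2 | 1 2⟩
  P = {3,5}:  v_{3} + v_{5} = 2·v_{2} — sig = ⟨2 | 2⟩
  P = {4,5,9}:  v_{4} + v_{5} + v_{9} = v_{1} — sig = ⟨3 | 1⟩

Signatures (|P|; sorted positive RHS coefficients), sorted:
    |P|=2: 15 collections, coeffs (), (), (), (1), (1), (1), (1), (1), (1), (1,1), (1,1), (1,1,1), (1,2), (1,2), (2)
    |P|=3: 1 collection, coeffs (1)


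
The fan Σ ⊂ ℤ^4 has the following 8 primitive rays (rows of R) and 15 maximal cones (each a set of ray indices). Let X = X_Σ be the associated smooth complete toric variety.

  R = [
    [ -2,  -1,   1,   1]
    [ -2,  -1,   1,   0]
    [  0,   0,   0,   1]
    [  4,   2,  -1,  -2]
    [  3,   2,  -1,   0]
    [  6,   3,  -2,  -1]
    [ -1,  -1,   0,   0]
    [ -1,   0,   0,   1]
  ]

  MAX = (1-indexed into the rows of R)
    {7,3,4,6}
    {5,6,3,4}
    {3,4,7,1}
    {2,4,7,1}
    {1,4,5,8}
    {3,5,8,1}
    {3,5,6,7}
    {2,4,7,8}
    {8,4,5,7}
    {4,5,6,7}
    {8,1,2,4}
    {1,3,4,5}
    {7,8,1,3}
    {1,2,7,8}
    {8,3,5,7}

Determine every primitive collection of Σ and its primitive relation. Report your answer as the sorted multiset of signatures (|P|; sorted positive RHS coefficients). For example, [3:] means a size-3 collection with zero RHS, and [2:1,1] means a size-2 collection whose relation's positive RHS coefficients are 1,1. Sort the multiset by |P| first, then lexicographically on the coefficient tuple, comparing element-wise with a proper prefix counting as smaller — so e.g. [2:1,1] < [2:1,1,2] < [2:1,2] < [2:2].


9 minimal non-faces of Δ(Σ) (on 8 rays):

  • {2,3}:  v_{2} + v_{3} = v_{1}  →  sig = [2:1]
  • {2,6}:  v_{2} + v_{6} = v_{3} + v_{4}  →  sig = [2:1,1]
  • {2,5}:  v_{2} + v_{5} = v_{1} + v_{4} + v_{8}  →  sig = [2:1,1,1]
  • {1,6}:  v_{1} + v_{6} = 2·v_{3} + v_{4}  →  sig = [2:1,2]
  • {6,8}:  v_{6} + v_{8} = 2·v_{5} + v_{7}  →  sig = [2:1,2]
  • {1,5,7}:  v_{1} + v_{5} + v_{7} = v_{3}  →  sig = [3:1]
  • {3,4,8}:  v_{3} + v_{4} + v_{8} = v_{5}  →  sig = [3:1]
  • {1,4,7,8}:  v_{1} + v_{4} + v_{7} + v_{8} = 0  →  sig = [4:]
  • {3,4,5,7}:  v_{3} + v_{4} + v_{5} + v_{7} = v_{6}  →  sig = [4:1]

Signatures (|P|; sorted positive RHS coefficients), sorted:
[[2:1], [2:1,1], [2:1,1,1], [2:1,2], [2:1,2], [3:1], [3:1], [4:], [4:1]]


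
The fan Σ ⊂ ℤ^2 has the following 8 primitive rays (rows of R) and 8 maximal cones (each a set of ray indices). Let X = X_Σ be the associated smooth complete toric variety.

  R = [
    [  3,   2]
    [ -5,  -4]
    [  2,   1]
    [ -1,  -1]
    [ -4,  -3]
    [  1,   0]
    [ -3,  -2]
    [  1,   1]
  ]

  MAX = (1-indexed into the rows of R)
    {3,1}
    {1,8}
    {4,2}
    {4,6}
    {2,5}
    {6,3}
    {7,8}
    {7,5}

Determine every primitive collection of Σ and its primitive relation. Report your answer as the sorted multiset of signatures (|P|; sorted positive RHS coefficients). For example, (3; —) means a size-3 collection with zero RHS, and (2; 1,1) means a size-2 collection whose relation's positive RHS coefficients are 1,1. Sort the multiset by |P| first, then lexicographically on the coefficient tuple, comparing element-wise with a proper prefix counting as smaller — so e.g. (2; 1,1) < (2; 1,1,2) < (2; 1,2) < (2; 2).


Σ has 20 primitive collections:

  P={1,7}:  v_{1} + v_{7} = 0  so sig = (2; —)
  P={4,8}:  v_{4} + v_{8} = 0  so sig = (2; —)
  P={1,4}:  v_{1} + v_{4} = v_{3}  so sig = (2; 1)
  P={1,5}:  v_{1} + v_{5} = v_{4}  so sig = (2; 1)
  P={2,8}:  v_{2} + v_{8} = v_{5}  so sig = (2; 1)
  P={3,4}:  v_{3} + v_{4} = v_{6}  so sig = (2; 1)
  P={3,7}:  v_{3} + v_{7} = v_{4}  so sig = (2; 1)
  P={3,8}:  v_{3} + v_{8} = v_{1}  so sig = (2; 1)
  P={4,5}:  v_{4} + v_{5} = v_{2}  so sig = (2; 1)
  P={4,7}:  v_{4} + v_{7} = v_{5}  so sig = (2; 1)
  P={5,8}:  v_{5} + v_{8} = v_{7}  so sig = (2; 1)
  P={6,8}:  v_{6} + v_{8} = v_{3}  so sig = (2; 1)
  P={1,2}:  v_{1} + v_{2} = 2·v_{4}  so sig = (2; 2)
  P={1,6}:  v_{1} + v_{6} = 2·v_{3}  so sig = (2; 2)
  P={2,7}:  v_{2} + v_{7} = 2·v_{5}  so sig = (2; 2)
  P={3,5}:  v_{3} + v_{5} = 2·v_{4}  so sig = (2; 2)
  P={6,7}:  v_{6} + v_{7} = 2·v_{4}  so sig = (2; 2)
  P={2,3}:  v_{2} + v_{3} = 3·v_{4}  so sig = (2; 3)
  P={5,6}:  v_{5} + v_{6} = 3·v_{4}  so sig = (2; 3)
  P={2,6}:  v_{2} + v_{6} = 4·v_{4}  so sig = (2; 4)

Hence PRS(X_Σ) =
[(2; —), (2; —), (2; 1), (2; 1), (2; 1), (2; 1), (2; 1), (2; 1), (2; 1), (2; 1), (2; 1), (2; 1), (2; 2), (2; 2), (2; 2), (2; 2), (2; 2), (2; 3), (2; 3), (2; 4)]


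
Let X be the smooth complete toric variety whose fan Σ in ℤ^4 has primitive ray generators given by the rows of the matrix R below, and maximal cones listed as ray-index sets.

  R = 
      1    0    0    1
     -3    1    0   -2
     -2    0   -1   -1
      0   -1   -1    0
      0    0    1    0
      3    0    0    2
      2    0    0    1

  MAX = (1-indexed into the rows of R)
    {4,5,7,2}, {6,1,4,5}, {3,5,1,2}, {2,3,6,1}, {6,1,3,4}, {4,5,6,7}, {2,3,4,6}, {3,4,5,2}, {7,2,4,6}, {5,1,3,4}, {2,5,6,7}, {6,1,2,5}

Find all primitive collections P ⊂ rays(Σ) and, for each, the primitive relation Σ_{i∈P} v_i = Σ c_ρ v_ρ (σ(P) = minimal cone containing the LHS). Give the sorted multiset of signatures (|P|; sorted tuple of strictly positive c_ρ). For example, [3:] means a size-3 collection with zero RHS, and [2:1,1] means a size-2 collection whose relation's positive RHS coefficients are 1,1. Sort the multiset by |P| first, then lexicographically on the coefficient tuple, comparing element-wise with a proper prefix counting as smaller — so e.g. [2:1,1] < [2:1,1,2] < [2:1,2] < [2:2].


5 minimal non-faces of Δ(Σ) (on 7 rays):

  {1,7}:  v_{1} + v_{7} = v_{6}  so sig = [2:1]
  {3,7}:  v_{3} + v_{7} = v_{2} + v_{4} + v_{6}  so sig = [2:1,1,1]
  {1,2,4}:  v_{1} + v_{2} + v_{4} = v_{3}  so sig = [3:1]
  {3,5,6}:  v_{3} + v_{5} + v_{6} = v_{1}  so sig = [3:1]
  {2,4,5,6}:  v_{2} + v_{4} + v_{5} + v_{6} = 0  so sig = [4:]

Sorted signature multiset PRS(X):
{ [2:1],  [2:1,1,1],  [3:1] ×2,  [4:] }


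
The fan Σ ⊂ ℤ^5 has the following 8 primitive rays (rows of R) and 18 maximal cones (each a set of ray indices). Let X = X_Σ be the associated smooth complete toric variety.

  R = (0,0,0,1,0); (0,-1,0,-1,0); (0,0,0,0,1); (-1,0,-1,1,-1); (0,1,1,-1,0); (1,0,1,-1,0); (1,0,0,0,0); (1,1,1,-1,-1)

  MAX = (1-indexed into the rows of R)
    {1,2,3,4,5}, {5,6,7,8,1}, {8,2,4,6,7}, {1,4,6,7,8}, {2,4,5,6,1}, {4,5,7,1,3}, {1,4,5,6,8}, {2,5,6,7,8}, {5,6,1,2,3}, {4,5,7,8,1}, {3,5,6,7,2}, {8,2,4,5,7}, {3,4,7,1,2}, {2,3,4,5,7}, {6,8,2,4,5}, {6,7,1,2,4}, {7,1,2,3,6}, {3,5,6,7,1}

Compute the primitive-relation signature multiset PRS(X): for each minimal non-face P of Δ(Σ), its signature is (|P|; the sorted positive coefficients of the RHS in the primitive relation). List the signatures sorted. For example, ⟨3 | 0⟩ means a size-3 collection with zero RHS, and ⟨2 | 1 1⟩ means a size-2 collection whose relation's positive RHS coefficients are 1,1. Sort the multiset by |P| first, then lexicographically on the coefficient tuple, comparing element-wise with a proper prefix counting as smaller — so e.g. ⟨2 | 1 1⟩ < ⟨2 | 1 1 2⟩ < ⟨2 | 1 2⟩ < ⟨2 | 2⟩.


Σ has 5 primitive collections:

  {3,8}:  v_{3} + v_{8} = v_{5} + v_{7}  →  sig = ⟨2 | 1 1⟩
  {3,4,6}:  v_{3} + v_{4} + v_{6} = 0  →  sig = ⟨3 | 0⟩
  {1,2,8}:  v_{1} + v_{2} + v_{8} = v_{4} + 2·v_{6}  →  sig = ⟨3 | 1 2⟩
  {1,2,5,7}:  v_{1} + v_{2} + v_{5} + v_{7} = v_{6}  →  sig = ⟨4 | 1⟩
  {4,5,6,7}:  v_{4} + v_{5} + v_{6} + v_{7} = v_{8}  →  sig = ⟨4 | 1⟩

Hence PRS(X_Σ) =
    |P|=2: 1 collection, coeffs (1,1)
    |P|=3: 2 collections, coeffs (), (1,2)
    |P|=4: 2 collections, coeffs (1), (1)


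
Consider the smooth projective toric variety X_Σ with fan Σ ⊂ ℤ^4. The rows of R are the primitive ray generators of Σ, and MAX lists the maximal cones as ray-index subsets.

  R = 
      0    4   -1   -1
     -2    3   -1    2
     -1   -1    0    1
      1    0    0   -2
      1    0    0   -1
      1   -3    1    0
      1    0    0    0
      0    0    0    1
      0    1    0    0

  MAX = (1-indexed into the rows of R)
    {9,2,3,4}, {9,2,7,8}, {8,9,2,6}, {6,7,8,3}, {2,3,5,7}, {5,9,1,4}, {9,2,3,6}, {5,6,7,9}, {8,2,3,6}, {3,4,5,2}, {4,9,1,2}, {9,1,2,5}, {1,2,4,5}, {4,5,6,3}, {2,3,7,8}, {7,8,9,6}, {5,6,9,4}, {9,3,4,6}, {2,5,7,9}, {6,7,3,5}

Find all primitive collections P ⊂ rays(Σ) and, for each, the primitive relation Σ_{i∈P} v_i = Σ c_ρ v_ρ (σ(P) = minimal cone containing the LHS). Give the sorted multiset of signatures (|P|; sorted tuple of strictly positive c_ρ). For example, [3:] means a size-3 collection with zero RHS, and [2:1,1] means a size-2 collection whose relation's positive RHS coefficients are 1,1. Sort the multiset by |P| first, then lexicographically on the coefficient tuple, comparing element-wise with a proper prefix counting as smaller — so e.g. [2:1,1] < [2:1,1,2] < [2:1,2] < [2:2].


The 14 primitive collections of Σ (r=9, n=4):

  • {4,8}:  v_{4} + v_{8} = v_{5}  so sig = [2:1]
  • {5,8}:  v_{5} + v_{8} = v_{7}  so sig = [2:1]
  • {1,3}:  v_{1} + v_{3} = v_{2} + v_{4}  so sig = [2:1,1]
  • {1,6}:  v_{1} + v_{6} = v_{5} + v_{9}  so sig = [2:1,1]
  • {1,8}:  v_{1} + v_{8} = v_{2} + 2·v_{5} + v_{9}  so sig = [2:1,1,2]
  • {1,7}:  v_{1} + v_{7} = v_{2} + 3·v_{5} + v_{9}  so sig = [2:1,1,3]
  • {4,7}:  v_{4} + v_{7} = 2·v_{5}  so sig = [2:2]
  • {2,4,6}:  v_{2} + v_{4} + v_{6} = 0  so sig = [3:]
  • {3,5,9}:  v_{3} + v_{5} + v_{9} = 0  so sig = [3:]
  • {2,5,6}:  v_{2} + v_{5} + v_{6} = v_{8}  so sig = [3:1]
  • {3,7,9}:  v_{3} + v_{7} + v_{9} = v_{8}  so sig = [3:1]
  • {3,8,9}:  v_{3} + v_{8} + v_{9} = v_{2} + v_{6}  so sig = [3:1,1]
  • {2,6,7}:  v_{2} + v_{6} + v_{7} = 2·v_{8}  so sig = [3:2]
  • {2,4,5,9}:  v_{2} + v_{4} + v_{5} + v_{9} = v_{1}  so sig = [4:1]

Hence PRS(X_Σ) =
    |P|=2: 7 collections, coeffs (1), (1), (1,1), (1,1), (1,1,2), (1,1,3), (2)
    |P|=3: 6 collections, coeffs (), (), (1), (1), (1,1), (2)
    |P|=4: 1 collection, coeffs (1)


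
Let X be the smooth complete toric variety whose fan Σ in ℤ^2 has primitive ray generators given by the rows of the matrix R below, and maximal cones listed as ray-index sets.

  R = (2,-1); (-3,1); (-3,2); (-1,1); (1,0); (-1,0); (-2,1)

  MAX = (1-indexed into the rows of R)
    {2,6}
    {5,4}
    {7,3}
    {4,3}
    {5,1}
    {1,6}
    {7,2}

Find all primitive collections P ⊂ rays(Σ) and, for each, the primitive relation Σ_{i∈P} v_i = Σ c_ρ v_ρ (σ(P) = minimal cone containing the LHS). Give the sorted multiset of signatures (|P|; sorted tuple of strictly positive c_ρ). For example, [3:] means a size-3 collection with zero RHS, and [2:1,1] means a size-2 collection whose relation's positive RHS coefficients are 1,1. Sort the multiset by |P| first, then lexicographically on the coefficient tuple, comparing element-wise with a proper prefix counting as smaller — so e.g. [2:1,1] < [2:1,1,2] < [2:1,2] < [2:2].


14 minimal non-faces of Δ(Σ) (on 7 rays):

  P={1,7}:  v_{1} + v_{7} = 0  ⟹  sig = [2:]
  P={5,6}:  v_{5} + v_{6} = 0  ⟹  sig = [2:]
  P={1,2}:  v_{1} + v_{2} = v_{6}  ⟹  sig = [2:1]
  P={1,3}:  v_{1} + v_{3} = v_{4}  ⟹  sig = [2:1]
  P={1,4}:  v_{1} + v_{4} = v_{5}  ⟹  sig = [2:1]
  P={2,5}:  v_{2} + v_{5} = v_{7}  ⟹  sig = [2:1]
  P={4,6}:  v_{4} + v_{6} = v_{7}  ⟹  sig = [2:1]
  P={4,7}:  v_{4} + v_{7} = v_{3}  ⟹  sig = [2:1]
  P={5,7}:  v_{5} + v_{7} = v_{4}  ⟹  sig = [2:1]
  P={6,7}:  v_{6} + v_{7} = v_{2}  ⟹  sig = [2:1]
  P={2,4}:  v_{2} + v_{4} = 2·v_{7}  ⟹  sig = [2:2]
  P={3,5}:  v_{3} + v_{5} = 2·v_{4}  ⟹  sig = [2:2]
  P={3,6}:  v_{3} + v_{6} = 2·v_{7}  ⟹  sig = [2:2]
  P={2,3}:  v_{2} + v_{3} = 3·v_{7}  ⟹  sig = [2:3]

Hence PRS(X_Σ) =
    |P|=2: 14 collections, coeffs (), (), (1), (1), (1), (1), (1), (1), (1), (1), (2), (2), (2), (3)


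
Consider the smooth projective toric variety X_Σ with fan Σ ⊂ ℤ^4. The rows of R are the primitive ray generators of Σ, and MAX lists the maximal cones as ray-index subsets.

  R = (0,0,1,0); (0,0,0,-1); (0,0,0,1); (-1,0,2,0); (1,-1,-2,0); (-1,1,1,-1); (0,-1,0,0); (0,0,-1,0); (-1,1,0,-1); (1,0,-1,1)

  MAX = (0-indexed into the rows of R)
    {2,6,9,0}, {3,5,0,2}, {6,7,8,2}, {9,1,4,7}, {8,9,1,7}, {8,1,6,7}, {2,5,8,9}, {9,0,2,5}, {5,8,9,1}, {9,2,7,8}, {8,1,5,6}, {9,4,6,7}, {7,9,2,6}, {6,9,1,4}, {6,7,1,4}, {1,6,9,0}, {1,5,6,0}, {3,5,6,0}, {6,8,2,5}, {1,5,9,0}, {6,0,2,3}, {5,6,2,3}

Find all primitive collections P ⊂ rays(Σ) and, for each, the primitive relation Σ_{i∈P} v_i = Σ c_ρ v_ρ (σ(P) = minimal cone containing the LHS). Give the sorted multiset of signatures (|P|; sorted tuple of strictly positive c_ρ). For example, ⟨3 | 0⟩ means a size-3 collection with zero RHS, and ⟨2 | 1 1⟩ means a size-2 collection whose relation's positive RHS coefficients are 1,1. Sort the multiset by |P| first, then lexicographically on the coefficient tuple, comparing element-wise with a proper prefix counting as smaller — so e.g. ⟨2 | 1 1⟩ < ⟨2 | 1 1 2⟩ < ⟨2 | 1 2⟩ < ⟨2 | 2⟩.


The 17 primitive collections of Σ (r=10, n=4):

  P={0,7}:  v_{0} + v_{7} = 0  →  sig = ⟨2 | 0⟩
  P={1,2}:  v_{1} + v_{2} = 0  →  sig = ⟨2 | 0⟩
  P={0,8}:  v_{0} + v_{8} = v_{5}  →  sig = ⟨2 | 1⟩
  P={3,4}:  v_{3} + v_{4} = v_{6}  →  sig = ⟨2 | 1⟩
  P={5,7}:  v_{5} + v_{7} = v_{8}  →  sig = ⟨2 | 1⟩
  P={3,9}:  v_{3} + v_{9} = v_{0} + v_{2}  →  sig = ⟨2 | 1 1⟩
  P={4,5}:  v_{4} + v_{5} = v_{1} + v_{7}  →  sig = ⟨2 | 1 1⟩
  P={0,4}:  v_{0} + v_{4} = v_{1} + v_{6} + v_{9}  →  sig = ⟨2 | 1 1 1⟩
  P={1,3}:  v_{1} + v_{3} = v_{0} + v_{5} + v_{6}  →  sig = ⟨2 | 1 1 1⟩
  P={2,4}:  v_{2} + v_{4} = v_{6} + v_{7} + v_{9}  →  sig = ⟨2 | 1 1 1⟩
  P={3,7}:  v_{3} + v_{7} = v_{2} + v_{5} + v_{6}  →  sig = ⟨2 | 1 1 1⟩
  P={3,8}:  v_{3} + v_{8} = v_{2} + 2·v_{5} + v_{6}  →  sig = ⟨2 | 1 1 2⟩
  P={4,8}:  v_{4} + v_{8} = v_{1} + 2·v_{7}  →  sig = ⟨2 | 1 2⟩
  P={5,6,9}:  v_{5} + v_{6} + v_{9} = 0  →  sig = ⟨3 | 0⟩
  P={6,8,9}:  v_{6} + v_{8} + v_{9} = v_{7}  →  sig = ⟨3 | 1⟩
  P={0,2,5,6}:  v_{0} + v_{2} + v_{5} + v_{6} = v_{3}  →  sig = ⟨4 | 1⟩
  P={1,6,7,9}:  v_{1} + v_{6} + v_{7} + v_{9} = v_{4}  →  sig = ⟨4 | 1⟩

Sorted signature multiset PRS(X):
[⟨2 | 0⟩, ⟨2 | 0⟩, ⟨2 | 1⟩, ⟨2 | 1⟩, ⟨2 | 1⟩, ⟨2 | 1 1⟩, ⟨2 | 1 1⟩, ⟨2 | 1 1 1⟩, ⟨2 | 1 1 1⟩, ⟨2 | 1 1 1⟩, ⟨2 | 1 1 1⟩, ⟨2 | 1 1 2⟩, ⟨2 | 1 2⟩, ⟨3 | 0⟩, ⟨3 | 1⟩, ⟨4 | 1⟩, ⟨4 | 1⟩]


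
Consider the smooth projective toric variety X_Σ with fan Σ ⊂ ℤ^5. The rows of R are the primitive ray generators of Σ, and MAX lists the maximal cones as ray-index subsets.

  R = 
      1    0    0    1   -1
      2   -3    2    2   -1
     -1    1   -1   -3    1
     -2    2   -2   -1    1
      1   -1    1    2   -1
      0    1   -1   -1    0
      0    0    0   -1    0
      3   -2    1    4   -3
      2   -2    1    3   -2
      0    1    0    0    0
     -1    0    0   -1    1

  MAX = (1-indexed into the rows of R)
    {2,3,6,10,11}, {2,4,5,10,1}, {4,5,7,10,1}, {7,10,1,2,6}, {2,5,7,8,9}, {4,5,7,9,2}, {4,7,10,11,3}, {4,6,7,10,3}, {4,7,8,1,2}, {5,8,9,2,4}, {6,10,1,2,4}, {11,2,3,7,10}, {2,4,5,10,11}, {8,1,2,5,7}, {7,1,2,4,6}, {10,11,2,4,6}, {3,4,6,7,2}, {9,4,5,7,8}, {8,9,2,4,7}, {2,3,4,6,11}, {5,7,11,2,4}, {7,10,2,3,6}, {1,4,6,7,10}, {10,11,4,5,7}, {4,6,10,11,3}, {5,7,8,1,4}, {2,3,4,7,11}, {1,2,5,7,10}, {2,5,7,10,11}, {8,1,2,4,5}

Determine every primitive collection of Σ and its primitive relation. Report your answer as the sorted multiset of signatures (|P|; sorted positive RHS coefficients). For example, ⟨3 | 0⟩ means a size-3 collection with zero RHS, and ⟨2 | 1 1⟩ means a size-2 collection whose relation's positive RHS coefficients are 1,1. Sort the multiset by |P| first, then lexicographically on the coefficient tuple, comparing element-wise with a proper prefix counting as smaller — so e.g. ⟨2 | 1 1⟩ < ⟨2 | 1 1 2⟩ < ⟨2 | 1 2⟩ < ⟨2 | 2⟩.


18 minimal non-faces of Δ(Σ) (on 11 rays):

  {1,11}:  v_{1} + v_{11} = 0 — sig = ⟨2 | 0⟩
  {1,9}:  v_{1} + v_{9} = v_{8} — sig = ⟨2 | 1⟩
  {3,5}:  v_{3} + v_{5} = v_{7} — sig = ⟨2 | 1⟩
  {5,6}:  v_{5} + v_{6} = v_{1} — sig = ⟨2 | 1⟩
  {8,11}:  v_{8} + v_{11} = v_{9} — sig = ⟨2 | 1⟩
  {1,3}:  v_{1} + v_{3} = v_{6} + v_{7} — sig = ⟨2 | 1 1⟩
  {9,10}:  v_{9} + v_{10} = v_{1} + v_{5} — sig = ⟨2 | 1 1⟩
  {9,11}:  v_{9} + v_{11} = v_{2} + v_{4} + v_{5} + v_{7} — sig = ⟨2 | 1 1 1 1⟩
  {3,9}:  v_{3} + v_{9} = v_{1} + v_{2} + v_{4} + 2·v_{7} — sig = ⟨2 | 1 1 1 2⟩
  {6,9}:  v_{6} + v_{9} = 2·v_{1} + v_{2} + v_{4} + v_{7} — sig = ⟨2 | 1 1 1 2⟩
  {6,8}:  v_{6} + v_{8} = 3·v_{1} + v_{2} + v_{4} + v_{7} — sig = ⟨2 | 1 1 1 3⟩
  {3,8}:  v_{3} + v_{8} = 2·v_{1} + v_{2} + v_{4} + 2·v_{7} — sig = ⟨2 | 1 1 2 2⟩
  {8,10}:  v_{8} + v_{10} = 2·v_{1} + v_{5} — sig = ⟨2 | 1 2⟩
  {6,7,11}:  v_{6} + v_{7} + v_{11} = v_{3} — sig = ⟨3 | 1⟩
  {2,4,7,10}:  v_{2} + v_{4} + v_{7} + v_{10} = 0 — sig = ⟨4 | 0⟩
  {2,3,4,10}:  v_{2} + v_{3} + v_{4} + v_{10} = v_{6} + v_{11} — sig = ⟨4 | 1 1⟩
  {1,2,4,5,7}:  v_{1} + v_{2} + v_{4} + v_{5} + v_{7} = v_{9} — sig = ⟨5 | 1⟩
  {2,4,5,7,8}:  v_{2} + v_{4} + v_{5} + v_{7} + v_{8} = 2·v_{9} — sig = ⟨5 | 2⟩

Sorted signature multiset PRS(X):
    |P|=2: 13 collections, coeffs (), (1), (1), (1), (1), (1,1), (1,1), (1,1,1,1), (1,1,1,2), (1,1,1,2), (1,1,1,3), (1,1,2,2), (1,2)
    |P|=3: 1 collection, coeffs (1)
    |P|=4: 2 collections, coeffs (), (1,1)
    |P|=5: 2 collections, coeffs (1), (2)


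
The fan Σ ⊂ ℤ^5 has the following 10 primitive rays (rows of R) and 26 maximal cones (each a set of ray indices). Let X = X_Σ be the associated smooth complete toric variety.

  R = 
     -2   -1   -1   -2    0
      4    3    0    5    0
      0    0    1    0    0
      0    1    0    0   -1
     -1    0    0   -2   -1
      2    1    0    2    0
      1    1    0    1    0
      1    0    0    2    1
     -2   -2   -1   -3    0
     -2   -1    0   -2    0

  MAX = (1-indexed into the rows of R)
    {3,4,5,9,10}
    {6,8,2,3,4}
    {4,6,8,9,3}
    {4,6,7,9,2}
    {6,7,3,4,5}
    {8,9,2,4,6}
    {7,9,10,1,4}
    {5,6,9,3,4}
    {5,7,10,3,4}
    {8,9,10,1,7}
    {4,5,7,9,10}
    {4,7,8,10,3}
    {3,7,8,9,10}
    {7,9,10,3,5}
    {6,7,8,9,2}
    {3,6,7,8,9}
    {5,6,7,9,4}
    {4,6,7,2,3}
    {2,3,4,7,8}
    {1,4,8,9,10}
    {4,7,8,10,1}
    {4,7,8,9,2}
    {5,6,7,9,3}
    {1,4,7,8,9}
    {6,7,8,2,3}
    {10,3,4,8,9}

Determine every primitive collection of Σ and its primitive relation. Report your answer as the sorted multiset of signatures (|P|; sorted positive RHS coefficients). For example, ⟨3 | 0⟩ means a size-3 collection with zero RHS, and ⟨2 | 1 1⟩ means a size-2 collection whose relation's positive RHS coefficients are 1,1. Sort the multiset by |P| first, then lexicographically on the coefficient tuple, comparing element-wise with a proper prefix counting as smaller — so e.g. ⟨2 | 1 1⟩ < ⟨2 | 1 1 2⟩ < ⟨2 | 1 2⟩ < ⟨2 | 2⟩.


12 minimal non-faces of Δ(Σ) (on 10 rays):

  {5,8}:  v_{5} + v_{8} = 0 ; sig = ⟨2 | 0⟩
  {6,10}:  v_{6} + v_{10} = 0 ; sig = ⟨2 | 0⟩
  {1,3}:  v_{1} + v_{3} = v_{10} ; sig = ⟨2 | 1⟩
  {2,5}:  v_{2} + v_{5} = v_{4} + v_{6} + v_{7} ; sig = ⟨2 | 1 1 1⟩
  {2,10}:  v_{2} + v_{10} = v_{4} + v_{7} + v_{8} ; sig = ⟨2 | 1 1 1⟩
  {1,5}:  v_{1} + v_{5} = v_{4} + v_{7} + v_{9} + v_{10} ; sig = ⟨2 | 1 1 1 1⟩
  {1,6}:  v_{1} + v_{6} = v_{4} + v_{7} + v_{8} + v_{9} ; sig = ⟨2 | 1 1 1 1⟩
  {1,2}:  v_{1} + v_{2} = 2·v_{4} + 2·v_{7} + 2·v_{8} + v_{9} ; sig = ⟨2 | 1 2 2 2⟩
  {2,3,9}:  v_{2} + v_{3} + v_{9} = v_{6} ; sig = ⟨3 | 1⟩
  {3,4,7,9}:  v_{3} + v_{4} + v_{7} + v_{9} = v_{5} ; sig = ⟨4 | 1⟩
  {4,6,7,8}:  v_{4} + v_{6} + v_{7} + v_{8} = v_{2} ; sig = ⟨4 | 1⟩
  {4,7,8,9,10}:  v_{4} + v_{7} + v_{8} + v_{9} + v_{10} = v_{1} ; sig = ⟨5 | 1⟩

so the primitive-relation signature multiset is
[⟨2 | 0⟩, ⟨2 | 0⟩, ⟨2 | 1⟩, ⟨2 | 1 1 1⟩, ⟨2 | 1 1 1⟩, ⟨2 | 1 1 1 1⟩, ⟨2 | 1 1 1 1⟩, ⟨2 | 1 2 2 2⟩, ⟨3 | 1⟩, ⟨4 | 1⟩, ⟨4 | 1⟩, ⟨5 | 1⟩]


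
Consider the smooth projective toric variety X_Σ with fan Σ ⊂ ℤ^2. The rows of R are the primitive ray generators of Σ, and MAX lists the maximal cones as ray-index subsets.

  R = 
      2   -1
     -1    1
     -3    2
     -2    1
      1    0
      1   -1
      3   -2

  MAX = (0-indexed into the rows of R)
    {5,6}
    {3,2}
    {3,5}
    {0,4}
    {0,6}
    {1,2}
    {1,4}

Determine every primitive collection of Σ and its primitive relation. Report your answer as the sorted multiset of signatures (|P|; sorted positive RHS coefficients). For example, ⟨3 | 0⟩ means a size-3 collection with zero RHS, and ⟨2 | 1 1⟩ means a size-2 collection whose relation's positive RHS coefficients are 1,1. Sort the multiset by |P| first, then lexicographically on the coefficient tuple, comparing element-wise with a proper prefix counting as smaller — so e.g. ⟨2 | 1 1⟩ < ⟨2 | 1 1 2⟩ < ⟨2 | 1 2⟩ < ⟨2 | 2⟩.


Primitive collections (14):

  {0,3}:  v_{0} + v_{3} = 0  ⇒ sig = ⟨2 | 0⟩
  {1,5}:  v_{1} + v_{5} = 0  ⇒ sig = ⟨2 | 0⟩
  {2,6}:  v_{2} + v_{6} = 0  ⇒ sig = ⟨2 | 0⟩
  {0,1}:  v_{0} + v_{1} = v_{4}  ⇒ sig = ⟨2 | 1⟩
  {0,2}:  v_{0} + v_{2} = v_{1}  ⇒ sig = ⟨2 | 1⟩
  {0,5}:  v_{0} + v_{5} = v_{6}  ⇒ sig = ⟨2 | 1⟩
  {1,3}:  v_{1} + v_{3} = v_{2}  ⇒ sig = ⟨2 | 1⟩
  {1,6}:  v_{1} + v_{6} = v_{0}  ⇒ sig = ⟨2 | 1⟩
  {2,5}:  v_{2} + v_{5} = v_{3}  ⇒ sig = ⟨2 | 1⟩
  {3,4}:  v_{3} + v_{4} = v_{1}  ⇒ sig = ⟨2 | 1⟩
  {3,6}:  v_{3} + v_{6} = v_{5}  ⇒ sig = ⟨2 | 1⟩
  {4,5}:  v_{4} + v_{5} = v_{0}  ⇒ sig = ⟨2 | 1⟩
  {2,4}:  v_{2} + v_{4} = 2·v_{1}  ⇒ sig = ⟨2 | 2⟩
  {4,6}:  v_{4} + v_{6} = 2·v_{0}  ⇒ sig = ⟨2 | 2⟩

Hence PRS(X_Σ) =
{ ⟨2 | 0⟩ ×3,  ⟨2 | 1⟩ ×9,  ⟨2 | 2⟩ ×2 }


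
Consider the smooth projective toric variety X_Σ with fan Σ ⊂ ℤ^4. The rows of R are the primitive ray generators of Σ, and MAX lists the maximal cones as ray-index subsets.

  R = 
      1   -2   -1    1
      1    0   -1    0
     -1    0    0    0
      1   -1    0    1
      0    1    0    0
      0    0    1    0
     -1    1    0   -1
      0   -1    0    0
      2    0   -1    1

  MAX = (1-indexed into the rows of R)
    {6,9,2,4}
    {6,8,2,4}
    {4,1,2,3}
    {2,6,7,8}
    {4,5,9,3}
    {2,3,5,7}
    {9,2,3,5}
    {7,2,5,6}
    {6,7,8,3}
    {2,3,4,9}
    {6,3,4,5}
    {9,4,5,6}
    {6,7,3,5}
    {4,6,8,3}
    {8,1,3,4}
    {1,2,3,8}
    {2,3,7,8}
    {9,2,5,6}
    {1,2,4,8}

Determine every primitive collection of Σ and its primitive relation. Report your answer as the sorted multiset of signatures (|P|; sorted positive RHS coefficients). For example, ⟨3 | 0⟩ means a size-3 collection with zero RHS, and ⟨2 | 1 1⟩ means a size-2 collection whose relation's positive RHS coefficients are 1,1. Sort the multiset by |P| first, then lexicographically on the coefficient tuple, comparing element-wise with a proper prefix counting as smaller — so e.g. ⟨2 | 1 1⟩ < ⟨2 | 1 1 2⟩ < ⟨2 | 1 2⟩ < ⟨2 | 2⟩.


12 minimal non-faces of Δ(Σ) (on 9 rays):

  {4,7}:  v_{4} + v_{7} = 0  ⇒ sig = ⟨2 | 0⟩
  {5,8}:  v_{5} + v_{8} = 0  ⇒ sig = ⟨2 | 0⟩
  {1,6}:  v_{1} + v_{6} = v_{4} + v_{8}  ⇒ sig = ⟨2 | 1 1⟩
  {7,9}:  v_{7} + v_{9} = v_{2} + v_{5}  ⇒ sig = ⟨2 | 1 1⟩
  {8,9}:  v_{8} + v_{9} = v_{2} + v_{4}  ⇒ sig = ⟨2 | 1 1⟩
  {1,5}:  v_{1} + v_{5} = v_{2} + v_{3} + v_{4}  ⇒ sig = ⟨2 | 1 1 1⟩
  {1,7}:  v_{1} + v_{7} = v_{2} + v_{3} + v_{8}  ⇒ sig = ⟨2 | 1 1 1⟩
  {1,9}:  v_{1} + v_{9} = 2·v_{2} + v_{3} + 2·v_{4}  ⇒ sig = ⟨2 | 1 2 2⟩
  {2,3,6}:  v_{2} + v_{3} + v_{6} = 0  ⇒ sig = ⟨3 | 0⟩
  {2,4,5}:  v_{2} + v_{4} + v_{5} = v_{9}  ⇒ sig = ⟨3 | 1⟩
  {3,6,9}:  v_{3} + v_{6} + v_{9} = v_{4} + v_{5}  ⇒ sig = ⟨3 | 1 1⟩
  {2,3,4,8}:  v_{2} + v_{3} + v_{4} + v_{8} = v_{1}  ⇒ sig = ⟨4 | 1⟩

Signatures (|P|; sorted positive RHS coefficients), sorted:
{ ⟨2 | 0⟩ ×2,  ⟨2 | 1 1⟩ ×3,  ⟨2 | 1 1 1⟩ ×2,  ⟨2 | 1 2 2⟩,  ⟨3 | 0⟩,  ⟨3 | 1⟩,  ⟨3 | 1 1⟩,  ⟨4 | 1⟩ }


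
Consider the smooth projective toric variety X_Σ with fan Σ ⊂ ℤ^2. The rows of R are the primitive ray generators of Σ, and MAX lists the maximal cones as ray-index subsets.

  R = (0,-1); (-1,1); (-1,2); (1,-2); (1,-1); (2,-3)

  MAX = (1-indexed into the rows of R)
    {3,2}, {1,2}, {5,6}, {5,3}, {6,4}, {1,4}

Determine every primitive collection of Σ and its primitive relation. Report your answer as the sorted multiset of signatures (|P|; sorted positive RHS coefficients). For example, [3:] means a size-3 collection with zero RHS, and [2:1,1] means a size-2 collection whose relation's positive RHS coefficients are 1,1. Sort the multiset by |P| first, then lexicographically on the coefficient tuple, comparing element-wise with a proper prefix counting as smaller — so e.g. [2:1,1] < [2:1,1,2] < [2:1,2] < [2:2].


Primitive collections (9):

  P = {2,5}:  v_{2} + v_{5} = 0 — sig = [2:]
  P = {3,4}:  v_{3} + v_{4} = 0 — sig = [2:]
  P = {1,3}:  v_{1} + v_{3} = v_{2} — sig = [2:1]
  P = {1,5}:  v_{1} + v_{5} = v_{4} — sig = [2:1]
  P = {2,4}:  v_{2} + v_{4} = v_{1} — sig = [2:1]
  P = {2,6}:  v_{2} + v_{6} = v_{4} — sig = [2:1]
  P = {3,6}:  v_{3} + v_{6} = v_{5} — sig = [2:1]
  P = {4,5}:  v_{4} + v_{5} = v_{6} — sig = [2:1]
  P = {1,6}:  v_{1} + v_{6} = 2·v_{4} — sig = [2:2]

Hence PRS(X_Σ) =
    |P|=2: 9 collections, coeffs (), (), (1), (1), (1), (1), (1), (1), (2)


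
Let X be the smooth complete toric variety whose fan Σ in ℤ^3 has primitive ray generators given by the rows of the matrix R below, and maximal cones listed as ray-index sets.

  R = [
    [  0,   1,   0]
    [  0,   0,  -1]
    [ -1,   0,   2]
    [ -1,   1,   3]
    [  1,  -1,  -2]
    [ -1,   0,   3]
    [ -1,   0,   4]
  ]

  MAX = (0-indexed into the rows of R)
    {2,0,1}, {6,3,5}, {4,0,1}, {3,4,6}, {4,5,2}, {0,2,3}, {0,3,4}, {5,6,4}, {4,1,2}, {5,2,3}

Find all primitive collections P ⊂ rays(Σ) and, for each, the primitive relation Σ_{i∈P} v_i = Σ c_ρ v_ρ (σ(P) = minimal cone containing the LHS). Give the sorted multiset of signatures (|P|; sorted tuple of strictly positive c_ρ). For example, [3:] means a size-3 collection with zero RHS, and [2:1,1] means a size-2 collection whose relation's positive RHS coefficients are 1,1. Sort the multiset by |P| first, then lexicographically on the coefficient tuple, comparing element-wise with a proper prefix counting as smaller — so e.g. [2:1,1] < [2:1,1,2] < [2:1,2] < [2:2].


Primitive collections (9):

  P={0,5}:  v_{0} + v_{5} = v_{3} ; sig = [2:1]
  P={1,5}:  v_{1} + v_{5} = v_{2} ; sig = [2:1]
  P={1,6}:  v_{1} + v_{6} = v_{5} ; sig = [2:1]
  P={1,3}:  v_{1} + v_{3} = v_{0} + v_{2} ; sig = [2:1,1]
  P={0,6}:  v_{0} + v_{6} = 2·v_{3} + v_{4} ; sig = [2:1,2]
  P={2,6}:  v_{2} + v_{6} = 2·v_{5} ; sig = [2:2]
  P={0,2,4}:  v_{0} + v_{2} + v_{4} = 0 ; sig = [3:]
  P={2,3,4}:  v_{2} + v_{3} + v_{4} = v_{5} ; sig = [3:1]
  P={3,4,5}:  v_{3} + v_{4} + v_{5} = v_{6} ; sig = [3:1]

Signatures (|P|; sorted positive RHS coefficients), sorted:
    [2:1]
    [2:1]
    [2:1]
    [2:1,1]
    [2:1,2]
    [2:2]
    [3:]
    [3:1]
    [3:1]


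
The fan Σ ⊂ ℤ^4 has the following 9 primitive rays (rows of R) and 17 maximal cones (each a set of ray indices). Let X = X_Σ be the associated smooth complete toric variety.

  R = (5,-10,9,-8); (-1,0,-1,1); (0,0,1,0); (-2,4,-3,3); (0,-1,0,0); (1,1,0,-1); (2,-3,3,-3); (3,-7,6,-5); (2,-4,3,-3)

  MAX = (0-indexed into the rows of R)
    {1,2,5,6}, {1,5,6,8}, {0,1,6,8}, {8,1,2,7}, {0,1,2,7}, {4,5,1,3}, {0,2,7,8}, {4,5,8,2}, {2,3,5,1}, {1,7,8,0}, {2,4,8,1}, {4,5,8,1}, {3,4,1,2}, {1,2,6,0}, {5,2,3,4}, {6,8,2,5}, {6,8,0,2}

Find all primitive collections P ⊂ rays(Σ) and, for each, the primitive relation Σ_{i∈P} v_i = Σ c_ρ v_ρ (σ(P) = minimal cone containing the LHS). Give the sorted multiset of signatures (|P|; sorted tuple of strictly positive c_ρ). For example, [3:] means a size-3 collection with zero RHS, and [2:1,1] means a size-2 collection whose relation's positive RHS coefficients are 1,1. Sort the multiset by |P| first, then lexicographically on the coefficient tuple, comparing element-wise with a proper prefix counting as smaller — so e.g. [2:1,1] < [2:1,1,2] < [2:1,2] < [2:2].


The 14 primitive collections of Σ (r=9, n=4):

  P = {3,8}:  v_{3} + v_{8} = 0  →  sig = [2:]
  P = {4,6}:  v_{4} + v_{6} = v_{8}  →  sig = [2:1]
  P = {6,7}:  v_{6} + v_{7} = v_{0}  →  sig = [2:1]
  P = {0,4}:  v_{0} + v_{4} = v_{7} + v_{8}  →  sig = [2:1,1]
  P = {3,6}:  v_{3} + v_{6} = v_{1} + v_{2} + v_{5}  →  sig = [2:1,1,1]
  P = {3,7}:  v_{3} + v_{7} = v_{1} + v_{2} + v_{6}  →  sig = [2:1,1,1]
  P = {0,3}:  v_{0} + v_{3} = v_{1} + v_{2} + 2·v_{6}  →  sig = [2:1,1,2]
  P = {4,7}:  v_{4} + v_{7} = v_{1} + v_{2} + 2·v_{8}  →  sig = [2:1,1,2]
  P = {5,7}:  v_{5} + v_{7} = 2·v_{6}  →  sig = [2:2]
  P = {0,5}:  v_{0} + v_{5} = 3·v_{6}  →  sig = [2:3]
  P = {1,2,4,5}:  v_{1} + v_{2} + v_{4} + v_{5} = 0  →  sig = [4:]
  P = {1,2,5,8}:  v_{1} + v_{2} + v_{5} + v_{8} = v_{6}  →  sig = [4:1]
  P = {1,2,6,8}:  v_{1} + v_{2} + v_{6} + v_{8} = v_{7}  →  sig = [4:1]
  P = {0,1,2,8}:  v_{0} + v_{1} + v_{2} + v_{8} = 2·v_{7}  →  sig = [4:2]

Sorted signature multiset PRS(X):
    [2:]
    [2:1]
    [2:1]
    [2:1,1]
    [2:1,1,1]
    [2:1,1,1]
    [2:1,1,2]
    [2:1,1,2]
    [2:2]
    [2:3]
    [4:]
    [4:1]
    [4:1]
    [4:2]


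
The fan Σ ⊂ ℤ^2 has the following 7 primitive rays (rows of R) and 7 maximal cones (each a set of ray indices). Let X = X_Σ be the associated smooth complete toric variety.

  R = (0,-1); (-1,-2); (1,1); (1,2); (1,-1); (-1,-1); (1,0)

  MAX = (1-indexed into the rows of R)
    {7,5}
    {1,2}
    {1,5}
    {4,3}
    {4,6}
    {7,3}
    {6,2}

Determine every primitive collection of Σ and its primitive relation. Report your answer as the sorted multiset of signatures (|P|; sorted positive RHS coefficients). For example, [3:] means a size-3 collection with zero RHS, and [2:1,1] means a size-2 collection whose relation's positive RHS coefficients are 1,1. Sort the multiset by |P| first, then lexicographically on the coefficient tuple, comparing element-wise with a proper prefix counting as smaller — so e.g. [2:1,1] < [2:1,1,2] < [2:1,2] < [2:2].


Δ(Σ) — 7 vertices, 14 min non-faces:

  {2,4}:  v_{2} + v_{4} = 0  so sig = [2:]
  {3,6}:  v_{3} + v_{6} = 0  so sig = [2:]
  {1,3}:  v_{1} + v_{3} = v_{7}  so sig = [2:1]
  {1,4}:  v_{1} + v_{4} = v_{3}  so sig = [2:1]
  {1,6}:  v_{1} + v_{6} = v_{2}  so sig = [2:1]
  {1,7}:  v_{1} + v_{7} = v_{5}  so sig = [2:1]
  {2,3}:  v_{2} + v_{3} = v_{1}  so sig = [2:1]
  {6,7}:  v_{6} + v_{7} = v_{1}  so sig = [2:1]
  {4,5}:  v_{4} + v_{5} = v_{3} + v_{7}  so sig = [2:1,1]
  {2,7}:  v_{2} + v_{7} = 2·v_{1}  so sig = [2:2]
  {3,5}:  v_{3} + v_{5} = 2·v_{7}  so sig = [2:2]
  {4,7}:  v_{4} + v_{7} = 2·v_{3}  so sig = [2:2]
  {5,6}:  v_{5} + v_{6} = 2·v_{1}  so sig = [2:2]
  {2,5}:  v_{2} + v_{5} = 3·v_{1}  so sig = [2:3]

so the primitive-relation signature multiset is
    [2:]
    [2:]
    [2:1]
    [2:1]
    [2:1]
    [2:1]
    [2:1]
    [2:1]
    [2:1,1]
    [2:2]
    [2:2]
    [2:2]
    [2:2]
    [2:3]


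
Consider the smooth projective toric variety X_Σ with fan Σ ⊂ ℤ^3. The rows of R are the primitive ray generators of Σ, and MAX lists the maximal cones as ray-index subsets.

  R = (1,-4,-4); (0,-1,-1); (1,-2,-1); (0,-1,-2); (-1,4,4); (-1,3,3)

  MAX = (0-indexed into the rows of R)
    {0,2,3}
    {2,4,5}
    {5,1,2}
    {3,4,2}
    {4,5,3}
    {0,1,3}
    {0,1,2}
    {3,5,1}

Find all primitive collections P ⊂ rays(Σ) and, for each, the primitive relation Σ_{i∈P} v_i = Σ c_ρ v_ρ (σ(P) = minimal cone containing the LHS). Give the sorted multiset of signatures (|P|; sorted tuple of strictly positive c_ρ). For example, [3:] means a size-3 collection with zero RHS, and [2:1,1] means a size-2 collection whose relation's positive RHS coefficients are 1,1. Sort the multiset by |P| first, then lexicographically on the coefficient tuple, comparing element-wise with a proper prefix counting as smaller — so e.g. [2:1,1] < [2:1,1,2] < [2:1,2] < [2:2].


Σ has 5 primitive collections:

  {0,4}:  v_{0} + v_{4} = 0  ⇒ sig = [2:]
  {0,5}:  v_{0} + v_{5} = v_{1}  ⇒ sig = [2:1]
  {1,4}:  v_{1} + v_{4} = v_{5}  ⇒ sig = [2:1]
  {2,3,5}:  v_{2} + v_{3} + v_{5} = 0  ⇒ sig = [3:]
  {1,2,3}:  v_{1} + v_{2} + v_{3} = v_{0}  ⇒ sig = [3:1]

Signatures (|P|; sorted positive RHS coefficients), sorted:
{ [2:],  [2:1] ×2,  [3:],  [3:1] }


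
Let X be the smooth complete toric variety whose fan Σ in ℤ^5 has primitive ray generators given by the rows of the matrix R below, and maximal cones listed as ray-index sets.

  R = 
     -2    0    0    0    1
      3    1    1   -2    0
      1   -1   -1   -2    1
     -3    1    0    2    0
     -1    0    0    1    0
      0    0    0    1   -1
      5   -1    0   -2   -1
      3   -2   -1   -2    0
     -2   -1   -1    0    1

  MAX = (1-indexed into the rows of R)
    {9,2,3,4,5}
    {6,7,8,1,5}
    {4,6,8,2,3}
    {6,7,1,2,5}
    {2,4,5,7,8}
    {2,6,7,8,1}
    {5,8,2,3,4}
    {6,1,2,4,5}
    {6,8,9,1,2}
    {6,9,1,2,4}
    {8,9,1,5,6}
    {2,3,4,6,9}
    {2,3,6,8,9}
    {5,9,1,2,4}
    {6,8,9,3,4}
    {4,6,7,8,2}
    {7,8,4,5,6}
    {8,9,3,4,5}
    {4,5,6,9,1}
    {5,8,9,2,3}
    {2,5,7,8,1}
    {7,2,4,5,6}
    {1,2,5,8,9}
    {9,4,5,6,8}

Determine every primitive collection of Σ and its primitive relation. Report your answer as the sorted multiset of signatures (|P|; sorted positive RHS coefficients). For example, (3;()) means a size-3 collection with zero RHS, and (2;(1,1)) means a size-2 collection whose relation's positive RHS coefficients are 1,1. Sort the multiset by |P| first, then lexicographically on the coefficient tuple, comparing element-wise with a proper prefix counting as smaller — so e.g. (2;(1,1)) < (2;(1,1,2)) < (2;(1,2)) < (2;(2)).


Σ has 9 primitive collections:

  • {7,9}:  v_{7} + v_{9} = v_{8} ; sig = (2;(1))
  • {3,7}:  v_{3} + v_{7} = v_{2} + v_{4} + 2·v_{8} ; sig = (2;(1,1,2))
  • {1,3}:  v_{1} + v_{3} = v_{2} + 2·v_{9} ; sig = (2;(1,2))
  • {1,4,7}:  v_{1} + v_{4} + v_{7} = 0 ; sig = (3;())
  • {1,4,8}:  v_{1} + v_{4} + v_{8} = v_{9} ; sig = (3;(1))
  • {3,5,6}:  v_{3} + v_{5} + v_{6} = v_{4} + v_{8} ; sig = (3;(1,1))
  • {2,5,6,9}:  v_{2} + v_{5} + v_{6} + v_{9} = 0 ; sig = (4;())
  • {2,4,8,9}:  v_{2} + v_{4} + v_{8} + v_{9} = v_{3} ; sig = (4;(1))
  • {2,5,6,8}:  v_{2} + v_{5} + v_{6} + v_{8} = v_{7} ; sig = (4;(1))

Hence PRS(X_Σ) =
    (2;(1))
    (2;(1,1,2))
    (2;(1,2))
    (3;())
    (3;(1))
    (3;(1,1))
    (4;())
    (4;(1))
    (4;(1))


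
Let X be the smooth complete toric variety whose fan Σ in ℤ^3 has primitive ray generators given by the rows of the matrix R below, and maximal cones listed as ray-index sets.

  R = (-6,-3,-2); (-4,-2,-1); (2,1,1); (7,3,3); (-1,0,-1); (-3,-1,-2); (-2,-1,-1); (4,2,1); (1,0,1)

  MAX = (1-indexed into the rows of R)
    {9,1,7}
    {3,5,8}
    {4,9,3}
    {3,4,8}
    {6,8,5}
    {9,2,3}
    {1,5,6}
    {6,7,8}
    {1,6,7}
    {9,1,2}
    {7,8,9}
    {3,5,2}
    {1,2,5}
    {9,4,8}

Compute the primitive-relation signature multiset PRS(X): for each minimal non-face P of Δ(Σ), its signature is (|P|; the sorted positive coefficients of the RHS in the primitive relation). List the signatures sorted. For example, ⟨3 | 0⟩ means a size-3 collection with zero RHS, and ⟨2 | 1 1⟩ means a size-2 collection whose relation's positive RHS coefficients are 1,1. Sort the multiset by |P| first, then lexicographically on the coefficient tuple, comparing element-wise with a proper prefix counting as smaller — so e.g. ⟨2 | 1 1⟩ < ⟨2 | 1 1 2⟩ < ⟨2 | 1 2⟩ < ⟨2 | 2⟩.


Primitive collections (16):

  {2,8}:  v_{2} + v_{8} = 0 ; sig = ⟨2 | 0⟩
  {3,7}:  v_{3} + v_{7} = 0 ; sig = ⟨2 | 0⟩
  {5,9}:  v_{5} + v_{9} = 0 ; sig = ⟨2 | 0⟩
  {1,3}:  v_{1} + v_{3} = v_{2} ; sig = ⟨2 | 1⟩
  {1,4}:  v_{1} + v_{4} = v_{9} ; sig = ⟨2 | 1⟩
  {1,8}:  v_{1} + v_{8} = v_{7} ; sig = ⟨2 | 1⟩
  {2,7}:  v_{2} + v_{7} = v_{1} ; sig = ⟨2 | 1⟩
  {3,6}:  v_{3} + v_{6} = v_{5} ; sig = ⟨2 | 1⟩
  {4,6}:  v_{4} + v_{6} = v_{8} ; sig = ⟨2 | 1⟩
  {5,7}:  v_{5} + v_{7} = v_{6} ; sig = ⟨2 | 1⟩
  {6,9}:  v_{6} + v_{9} = v_{7} ; sig = ⟨2 | 1⟩
  {2,4}:  v_{2} + v_{4} = v_{3} + v_{9} ; sig = ⟨2 | 1 1⟩
  {2,6}:  v_{2} + v_{6} = v_{1} + v_{5} ; sig = ⟨2 | 1 1⟩
  {4,5}:  v_{4} + v_{5} = v_{3} + v_{8} ; sig = ⟨2 | 1 1⟩
  {4,7}:  v_{4} + v_{7} = v_{8} + v_{9} ; sig = ⟨2 | 1 1⟩
  {3,8,9}:  v_{3} + v_{8} + v_{9} = v_{4} ; sig = ⟨3 | 1⟩

so the primitive-relation signature multiset is
    |P|=2: 15 collections, coeffs (), (), (), (1), (1), (1), (1), (1), (1), (1), (1), (1,1), (1,1), (1,1), (1,1)
    |P|=3: 1 collection, coeffs (1)


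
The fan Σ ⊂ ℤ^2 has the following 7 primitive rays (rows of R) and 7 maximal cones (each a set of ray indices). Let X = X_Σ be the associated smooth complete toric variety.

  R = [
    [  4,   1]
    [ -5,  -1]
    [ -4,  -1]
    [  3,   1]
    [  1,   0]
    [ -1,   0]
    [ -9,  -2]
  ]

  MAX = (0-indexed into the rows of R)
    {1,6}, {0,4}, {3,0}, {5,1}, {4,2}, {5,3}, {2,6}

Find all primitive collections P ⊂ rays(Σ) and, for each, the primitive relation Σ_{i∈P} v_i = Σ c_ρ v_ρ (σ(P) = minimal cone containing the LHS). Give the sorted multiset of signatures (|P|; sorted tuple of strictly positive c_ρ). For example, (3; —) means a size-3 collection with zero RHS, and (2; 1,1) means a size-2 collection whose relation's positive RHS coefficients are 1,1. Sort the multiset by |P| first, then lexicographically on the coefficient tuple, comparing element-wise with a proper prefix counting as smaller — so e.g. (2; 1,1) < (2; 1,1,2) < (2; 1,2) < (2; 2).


14 collections generate NE(X_Σ); each relation:

  {0,2}:  v_{0} + v_{2} = 0 ; sig = (2; —)
  {4,5}:  v_{4} + v_{5} = 0 ; sig = (2; —)
  {0,1}:  v_{0} + v_{1} = v_{5} ; sig = (2; 1)
  {0,5}:  v_{0} + v_{5} = v_{3} ; sig = (2; 1)
  {0,6}:  v_{0} + v_{6} = v_{1} ; sig = (2; 1)
  {1,2}:  v_{1} + v_{2} = v_{6} ; sig = (2; 1)
  {1,4}:  v_{1} + v_{4} = v_{2} ; sig = (2; 1)
  {2,3}:  v_{2} + v_{3} = v_{5} ; sig = (2; 1)
  {2,5}:  v_{2} + v_{5} = v_{1} ; sig = (2; 1)
  {3,4}:  v_{3} + v_{4} = v_{0} ; sig = (2; 1)
  {3,6}:  v_{3} + v_{6} = v_{1} + v_{5} ; sig = (2; 1,1)
  {1,3}:  v_{1} + v_{3} = 2·v_{5} ; sig = (2; 2)
  {4,6}:  v_{4} + v_{6} = 2·v_{2} ; sig = (2; 2)
  {5,6}:  v_{5} + v_{6} = 2·v_{1} ; sig = (2; 2)

Sorted signature multiset PRS(X):
[(2; —), (2; —), (2; 1), (2; 1), (2; 1), (2; 1), (2; 1), (2; 1), (2; 1), (2; 1), (2; 1,1), (2; 2), (2; 2), (2; 2)]
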